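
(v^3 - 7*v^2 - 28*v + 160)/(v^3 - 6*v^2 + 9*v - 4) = (v^2 - 3*v - 40)/(v^2 - 2*v + 1)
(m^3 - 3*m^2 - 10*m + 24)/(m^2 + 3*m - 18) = (m^3 - 3*m^2 - 10*m + 24)/(m^2 + 3*m - 18)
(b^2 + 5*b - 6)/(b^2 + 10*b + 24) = (b - 1)/(b + 4)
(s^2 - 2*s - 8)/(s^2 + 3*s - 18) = (s^2 - 2*s - 8)/(s^2 + 3*s - 18)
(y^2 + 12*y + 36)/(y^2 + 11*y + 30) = (y + 6)/(y + 5)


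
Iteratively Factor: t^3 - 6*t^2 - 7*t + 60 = (t - 4)*(t^2 - 2*t - 15) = (t - 5)*(t - 4)*(t + 3)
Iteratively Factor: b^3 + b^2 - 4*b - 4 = (b + 1)*(b^2 - 4) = (b + 1)*(b + 2)*(b - 2)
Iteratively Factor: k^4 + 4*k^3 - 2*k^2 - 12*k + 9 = (k - 1)*(k^3 + 5*k^2 + 3*k - 9) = (k - 1)*(k + 3)*(k^2 + 2*k - 3) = (k - 1)*(k + 3)^2*(k - 1)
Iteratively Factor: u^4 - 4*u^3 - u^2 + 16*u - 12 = (u - 1)*(u^3 - 3*u^2 - 4*u + 12) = (u - 3)*(u - 1)*(u^2 - 4) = (u - 3)*(u - 1)*(u + 2)*(u - 2)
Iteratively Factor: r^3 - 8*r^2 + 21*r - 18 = (r - 2)*(r^2 - 6*r + 9) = (r - 3)*(r - 2)*(r - 3)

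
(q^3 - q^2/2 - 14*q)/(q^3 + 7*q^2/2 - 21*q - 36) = q*(2*q + 7)/(2*q^2 + 15*q + 18)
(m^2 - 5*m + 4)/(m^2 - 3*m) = (m^2 - 5*m + 4)/(m*(m - 3))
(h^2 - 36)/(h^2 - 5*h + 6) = (h^2 - 36)/(h^2 - 5*h + 6)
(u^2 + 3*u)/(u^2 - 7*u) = (u + 3)/(u - 7)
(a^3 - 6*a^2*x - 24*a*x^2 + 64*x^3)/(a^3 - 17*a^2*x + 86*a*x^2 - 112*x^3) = (-a - 4*x)/(-a + 7*x)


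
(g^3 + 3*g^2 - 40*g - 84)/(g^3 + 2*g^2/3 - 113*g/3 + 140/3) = 3*(g^2 - 4*g - 12)/(3*g^2 - 19*g + 20)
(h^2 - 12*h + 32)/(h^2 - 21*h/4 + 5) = 4*(h - 8)/(4*h - 5)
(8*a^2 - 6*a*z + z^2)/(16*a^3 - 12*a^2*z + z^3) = (-4*a + z)/(-8*a^2 + 2*a*z + z^2)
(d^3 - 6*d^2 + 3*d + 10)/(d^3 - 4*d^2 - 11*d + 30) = (d + 1)/(d + 3)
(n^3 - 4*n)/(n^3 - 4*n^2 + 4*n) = (n + 2)/(n - 2)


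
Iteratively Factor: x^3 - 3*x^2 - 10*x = (x)*(x^2 - 3*x - 10) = x*(x - 5)*(x + 2)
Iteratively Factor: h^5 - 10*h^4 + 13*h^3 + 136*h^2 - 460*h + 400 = (h + 4)*(h^4 - 14*h^3 + 69*h^2 - 140*h + 100) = (h - 2)*(h + 4)*(h^3 - 12*h^2 + 45*h - 50) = (h - 5)*(h - 2)*(h + 4)*(h^2 - 7*h + 10) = (h - 5)^2*(h - 2)*(h + 4)*(h - 2)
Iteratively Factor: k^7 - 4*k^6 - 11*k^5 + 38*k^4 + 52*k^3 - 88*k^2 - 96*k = (k + 2)*(k^6 - 6*k^5 + k^4 + 36*k^3 - 20*k^2 - 48*k) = (k - 4)*(k + 2)*(k^5 - 2*k^4 - 7*k^3 + 8*k^2 + 12*k) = (k - 4)*(k - 2)*(k + 2)*(k^4 - 7*k^2 - 6*k) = (k - 4)*(k - 2)*(k + 1)*(k + 2)*(k^3 - k^2 - 6*k) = k*(k - 4)*(k - 2)*(k + 1)*(k + 2)*(k^2 - k - 6) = k*(k - 4)*(k - 2)*(k + 1)*(k + 2)^2*(k - 3)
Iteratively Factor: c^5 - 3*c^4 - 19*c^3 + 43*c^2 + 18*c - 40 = (c - 1)*(c^4 - 2*c^3 - 21*c^2 + 22*c + 40) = (c - 5)*(c - 1)*(c^3 + 3*c^2 - 6*c - 8) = (c - 5)*(c - 1)*(c + 1)*(c^2 + 2*c - 8) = (c - 5)*(c - 2)*(c - 1)*(c + 1)*(c + 4)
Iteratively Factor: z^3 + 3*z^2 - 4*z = (z)*(z^2 + 3*z - 4) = z*(z + 4)*(z - 1)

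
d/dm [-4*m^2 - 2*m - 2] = -8*m - 2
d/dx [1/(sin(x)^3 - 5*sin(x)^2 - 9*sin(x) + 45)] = (-3*sin(x)^2 + 10*sin(x) + 9)*cos(x)/(sin(x)^3 - 5*sin(x)^2 - 9*sin(x) + 45)^2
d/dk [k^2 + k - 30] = 2*k + 1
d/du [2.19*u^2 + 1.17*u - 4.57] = 4.38*u + 1.17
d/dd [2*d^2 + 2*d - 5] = 4*d + 2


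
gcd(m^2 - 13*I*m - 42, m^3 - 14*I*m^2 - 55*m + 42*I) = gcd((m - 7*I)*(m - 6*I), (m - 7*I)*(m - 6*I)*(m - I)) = m^2 - 13*I*m - 42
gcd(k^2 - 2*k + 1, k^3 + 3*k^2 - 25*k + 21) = k - 1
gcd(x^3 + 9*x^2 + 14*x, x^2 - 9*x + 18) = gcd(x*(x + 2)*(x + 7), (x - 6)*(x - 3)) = 1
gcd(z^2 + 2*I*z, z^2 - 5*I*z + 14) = z + 2*I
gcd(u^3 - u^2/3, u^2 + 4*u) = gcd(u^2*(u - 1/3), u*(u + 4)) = u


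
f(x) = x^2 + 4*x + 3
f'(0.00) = 4.00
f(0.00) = 3.00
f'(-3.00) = -2.00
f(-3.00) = 0.00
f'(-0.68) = 2.64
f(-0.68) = 0.74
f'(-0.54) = 2.92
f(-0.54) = 1.13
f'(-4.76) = -5.52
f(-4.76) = 6.62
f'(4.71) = 13.42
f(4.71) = 44.02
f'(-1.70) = 0.60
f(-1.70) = -0.91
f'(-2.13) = -0.26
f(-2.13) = -0.98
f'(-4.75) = -5.50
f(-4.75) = 6.56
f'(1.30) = 6.60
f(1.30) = 9.89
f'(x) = 2*x + 4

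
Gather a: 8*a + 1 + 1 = 8*a + 2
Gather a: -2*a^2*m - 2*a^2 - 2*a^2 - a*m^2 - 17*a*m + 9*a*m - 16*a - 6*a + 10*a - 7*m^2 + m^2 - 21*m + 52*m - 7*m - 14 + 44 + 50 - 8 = a^2*(-2*m - 4) + a*(-m^2 - 8*m - 12) - 6*m^2 + 24*m + 72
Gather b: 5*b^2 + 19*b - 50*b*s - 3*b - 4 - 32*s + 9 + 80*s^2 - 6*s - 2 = 5*b^2 + b*(16 - 50*s) + 80*s^2 - 38*s + 3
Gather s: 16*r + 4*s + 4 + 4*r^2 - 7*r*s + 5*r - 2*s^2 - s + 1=4*r^2 + 21*r - 2*s^2 + s*(3 - 7*r) + 5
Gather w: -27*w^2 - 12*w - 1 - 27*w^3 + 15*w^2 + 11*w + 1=-27*w^3 - 12*w^2 - w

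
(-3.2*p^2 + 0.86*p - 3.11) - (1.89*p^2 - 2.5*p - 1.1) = -5.09*p^2 + 3.36*p - 2.01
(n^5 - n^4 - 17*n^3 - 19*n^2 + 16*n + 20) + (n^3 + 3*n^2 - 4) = n^5 - n^4 - 16*n^3 - 16*n^2 + 16*n + 16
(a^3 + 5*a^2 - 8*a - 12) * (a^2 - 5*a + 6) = a^5 - 27*a^3 + 58*a^2 + 12*a - 72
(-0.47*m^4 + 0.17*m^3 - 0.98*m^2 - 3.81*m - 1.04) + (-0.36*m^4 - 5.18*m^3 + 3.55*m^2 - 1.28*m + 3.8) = -0.83*m^4 - 5.01*m^3 + 2.57*m^2 - 5.09*m + 2.76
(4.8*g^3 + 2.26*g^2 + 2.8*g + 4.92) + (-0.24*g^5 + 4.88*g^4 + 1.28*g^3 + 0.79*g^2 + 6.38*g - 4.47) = -0.24*g^5 + 4.88*g^4 + 6.08*g^3 + 3.05*g^2 + 9.18*g + 0.45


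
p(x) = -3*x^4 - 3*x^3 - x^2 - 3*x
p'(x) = -12*x^3 - 9*x^2 - 2*x - 3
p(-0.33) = 0.95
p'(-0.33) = -2.89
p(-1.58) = -4.62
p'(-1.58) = 25.02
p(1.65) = -43.38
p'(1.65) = -84.71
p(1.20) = -16.44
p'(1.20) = -39.10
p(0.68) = -4.09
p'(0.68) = -12.29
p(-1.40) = -1.05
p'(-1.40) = 15.09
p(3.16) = -413.27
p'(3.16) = -477.84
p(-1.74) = -9.50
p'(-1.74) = 36.45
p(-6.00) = -3258.00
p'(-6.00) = 2277.00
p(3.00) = -342.00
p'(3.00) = -414.00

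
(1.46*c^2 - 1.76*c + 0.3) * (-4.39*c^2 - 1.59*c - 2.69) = -6.4094*c^4 + 5.405*c^3 - 2.446*c^2 + 4.2574*c - 0.807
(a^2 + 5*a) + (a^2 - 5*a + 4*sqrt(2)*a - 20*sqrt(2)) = 2*a^2 + 4*sqrt(2)*a - 20*sqrt(2)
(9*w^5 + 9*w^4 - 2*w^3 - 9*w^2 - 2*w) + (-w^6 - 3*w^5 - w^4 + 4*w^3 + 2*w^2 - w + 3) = -w^6 + 6*w^5 + 8*w^4 + 2*w^3 - 7*w^2 - 3*w + 3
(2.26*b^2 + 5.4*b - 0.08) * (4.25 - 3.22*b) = -7.2772*b^3 - 7.783*b^2 + 23.2076*b - 0.34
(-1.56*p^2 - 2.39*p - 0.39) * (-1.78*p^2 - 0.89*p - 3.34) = 2.7768*p^4 + 5.6426*p^3 + 8.0317*p^2 + 8.3297*p + 1.3026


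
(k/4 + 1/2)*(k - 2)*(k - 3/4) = k^3/4 - 3*k^2/16 - k + 3/4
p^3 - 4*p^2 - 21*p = p*(p - 7)*(p + 3)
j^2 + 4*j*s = j*(j + 4*s)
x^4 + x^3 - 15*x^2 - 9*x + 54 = (x - 3)*(x - 2)*(x + 3)^2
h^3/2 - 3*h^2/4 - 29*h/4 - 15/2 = (h/2 + 1)*(h - 5)*(h + 3/2)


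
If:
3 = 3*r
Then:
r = 1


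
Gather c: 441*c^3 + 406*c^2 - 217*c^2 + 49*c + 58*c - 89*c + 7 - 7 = 441*c^3 + 189*c^2 + 18*c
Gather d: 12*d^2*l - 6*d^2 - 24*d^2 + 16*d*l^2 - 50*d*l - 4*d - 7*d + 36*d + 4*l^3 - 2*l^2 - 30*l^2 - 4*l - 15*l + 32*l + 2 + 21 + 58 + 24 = d^2*(12*l - 30) + d*(16*l^2 - 50*l + 25) + 4*l^3 - 32*l^2 + 13*l + 105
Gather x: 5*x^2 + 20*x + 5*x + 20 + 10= 5*x^2 + 25*x + 30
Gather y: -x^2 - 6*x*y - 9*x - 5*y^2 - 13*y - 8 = -x^2 - 9*x - 5*y^2 + y*(-6*x - 13) - 8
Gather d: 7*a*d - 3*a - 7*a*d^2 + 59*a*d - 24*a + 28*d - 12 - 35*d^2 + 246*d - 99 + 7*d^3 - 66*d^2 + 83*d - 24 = -27*a + 7*d^3 + d^2*(-7*a - 101) + d*(66*a + 357) - 135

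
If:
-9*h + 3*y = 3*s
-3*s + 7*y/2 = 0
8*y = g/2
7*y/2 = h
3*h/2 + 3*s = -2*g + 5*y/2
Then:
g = 0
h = 0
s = 0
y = 0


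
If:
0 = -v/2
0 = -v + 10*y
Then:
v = 0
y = 0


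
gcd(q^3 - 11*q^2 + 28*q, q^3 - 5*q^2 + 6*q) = q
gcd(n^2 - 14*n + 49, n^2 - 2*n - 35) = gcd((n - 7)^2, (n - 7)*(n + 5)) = n - 7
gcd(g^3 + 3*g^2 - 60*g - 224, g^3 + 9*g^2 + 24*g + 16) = g + 4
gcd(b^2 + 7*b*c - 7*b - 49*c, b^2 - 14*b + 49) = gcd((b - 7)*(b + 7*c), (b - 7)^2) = b - 7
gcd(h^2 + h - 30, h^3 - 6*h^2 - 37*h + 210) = h^2 + h - 30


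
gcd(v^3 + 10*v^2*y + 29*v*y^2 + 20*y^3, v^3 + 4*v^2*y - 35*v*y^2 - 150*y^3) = v + 5*y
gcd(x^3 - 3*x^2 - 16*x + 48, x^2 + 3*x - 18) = x - 3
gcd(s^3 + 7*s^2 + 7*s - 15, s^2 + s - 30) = 1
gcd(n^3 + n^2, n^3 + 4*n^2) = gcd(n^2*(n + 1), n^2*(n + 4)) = n^2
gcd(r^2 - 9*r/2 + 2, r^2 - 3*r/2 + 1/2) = r - 1/2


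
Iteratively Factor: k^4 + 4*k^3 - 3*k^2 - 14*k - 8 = (k + 1)*(k^3 + 3*k^2 - 6*k - 8) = (k + 1)^2*(k^2 + 2*k - 8) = (k - 2)*(k + 1)^2*(k + 4)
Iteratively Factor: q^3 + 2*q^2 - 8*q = (q - 2)*(q^2 + 4*q) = q*(q - 2)*(q + 4)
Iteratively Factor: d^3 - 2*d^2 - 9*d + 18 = (d + 3)*(d^2 - 5*d + 6) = (d - 3)*(d + 3)*(d - 2)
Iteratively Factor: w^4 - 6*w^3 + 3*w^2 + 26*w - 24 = (w - 3)*(w^3 - 3*w^2 - 6*w + 8) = (w - 3)*(w + 2)*(w^2 - 5*w + 4) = (w - 3)*(w - 1)*(w + 2)*(w - 4)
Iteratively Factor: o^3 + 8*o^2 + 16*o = (o + 4)*(o^2 + 4*o) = o*(o + 4)*(o + 4)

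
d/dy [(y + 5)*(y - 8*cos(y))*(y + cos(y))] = -(y + 5)*(y - 8*cos(y))*(sin(y) - 1) + (y + 5)*(y + cos(y))*(8*sin(y) + 1) + (y - 8*cos(y))*(y + cos(y))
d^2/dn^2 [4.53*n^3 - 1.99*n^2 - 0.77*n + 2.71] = 27.18*n - 3.98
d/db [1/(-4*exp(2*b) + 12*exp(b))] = (2*exp(b) - 3)*exp(-b)/(4*(exp(b) - 3)^2)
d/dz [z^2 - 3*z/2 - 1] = 2*z - 3/2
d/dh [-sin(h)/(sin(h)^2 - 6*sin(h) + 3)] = (sin(h)^2 - 3)*cos(h)/(sin(h)^2 - 6*sin(h) + 3)^2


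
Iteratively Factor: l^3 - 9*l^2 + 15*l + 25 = (l - 5)*(l^2 - 4*l - 5) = (l - 5)^2*(l + 1)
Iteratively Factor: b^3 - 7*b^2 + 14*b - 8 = (b - 1)*(b^2 - 6*b + 8) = (b - 4)*(b - 1)*(b - 2)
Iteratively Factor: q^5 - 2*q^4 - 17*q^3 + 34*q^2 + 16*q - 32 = (q - 1)*(q^4 - q^3 - 18*q^2 + 16*q + 32) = (q - 1)*(q + 1)*(q^3 - 2*q^2 - 16*q + 32) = (q - 1)*(q + 1)*(q + 4)*(q^2 - 6*q + 8) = (q - 2)*(q - 1)*(q + 1)*(q + 4)*(q - 4)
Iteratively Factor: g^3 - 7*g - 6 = (g - 3)*(g^2 + 3*g + 2) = (g - 3)*(g + 1)*(g + 2)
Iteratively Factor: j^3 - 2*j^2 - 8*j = (j - 4)*(j^2 + 2*j) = (j - 4)*(j + 2)*(j)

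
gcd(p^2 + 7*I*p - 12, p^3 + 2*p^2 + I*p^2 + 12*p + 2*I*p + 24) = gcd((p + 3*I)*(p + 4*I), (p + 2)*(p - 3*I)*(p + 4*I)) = p + 4*I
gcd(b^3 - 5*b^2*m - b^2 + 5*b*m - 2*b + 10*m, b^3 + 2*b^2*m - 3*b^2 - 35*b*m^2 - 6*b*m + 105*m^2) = b - 5*m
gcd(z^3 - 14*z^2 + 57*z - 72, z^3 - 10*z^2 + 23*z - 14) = 1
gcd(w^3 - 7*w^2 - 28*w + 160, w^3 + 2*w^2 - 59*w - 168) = w - 8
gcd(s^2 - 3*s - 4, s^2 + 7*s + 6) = s + 1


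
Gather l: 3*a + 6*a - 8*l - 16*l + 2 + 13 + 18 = 9*a - 24*l + 33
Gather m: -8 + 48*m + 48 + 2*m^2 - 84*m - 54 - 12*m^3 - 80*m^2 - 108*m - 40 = -12*m^3 - 78*m^2 - 144*m - 54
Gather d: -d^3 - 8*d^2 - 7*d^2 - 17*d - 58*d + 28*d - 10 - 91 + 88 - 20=-d^3 - 15*d^2 - 47*d - 33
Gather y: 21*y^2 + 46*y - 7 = 21*y^2 + 46*y - 7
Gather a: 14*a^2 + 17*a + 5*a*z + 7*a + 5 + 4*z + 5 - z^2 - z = 14*a^2 + a*(5*z + 24) - z^2 + 3*z + 10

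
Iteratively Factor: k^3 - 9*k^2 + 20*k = (k - 5)*(k^2 - 4*k) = k*(k - 5)*(k - 4)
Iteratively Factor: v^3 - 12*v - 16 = (v + 2)*(v^2 - 2*v - 8) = (v - 4)*(v + 2)*(v + 2)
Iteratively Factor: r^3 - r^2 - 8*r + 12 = (r + 3)*(r^2 - 4*r + 4) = (r - 2)*(r + 3)*(r - 2)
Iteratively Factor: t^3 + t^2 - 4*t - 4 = (t + 1)*(t^2 - 4) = (t - 2)*(t + 1)*(t + 2)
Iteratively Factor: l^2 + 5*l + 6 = (l + 2)*(l + 3)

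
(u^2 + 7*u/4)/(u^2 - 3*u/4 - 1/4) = u*(4*u + 7)/(4*u^2 - 3*u - 1)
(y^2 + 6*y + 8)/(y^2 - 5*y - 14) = (y + 4)/(y - 7)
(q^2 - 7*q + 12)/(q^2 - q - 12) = (q - 3)/(q + 3)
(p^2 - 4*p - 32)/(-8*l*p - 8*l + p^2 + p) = (-p^2 + 4*p + 32)/(8*l*p + 8*l - p^2 - p)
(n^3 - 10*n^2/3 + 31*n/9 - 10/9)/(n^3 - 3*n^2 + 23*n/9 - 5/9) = (3*n - 2)/(3*n - 1)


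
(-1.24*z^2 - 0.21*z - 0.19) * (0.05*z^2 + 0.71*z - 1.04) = -0.062*z^4 - 0.8909*z^3 + 1.131*z^2 + 0.0835*z + 0.1976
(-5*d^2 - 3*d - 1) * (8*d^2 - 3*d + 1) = -40*d^4 - 9*d^3 - 4*d^2 - 1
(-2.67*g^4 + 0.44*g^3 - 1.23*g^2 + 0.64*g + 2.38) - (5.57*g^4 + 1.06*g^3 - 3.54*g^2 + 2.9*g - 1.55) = -8.24*g^4 - 0.62*g^3 + 2.31*g^2 - 2.26*g + 3.93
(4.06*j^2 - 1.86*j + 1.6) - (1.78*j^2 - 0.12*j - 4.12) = 2.28*j^2 - 1.74*j + 5.72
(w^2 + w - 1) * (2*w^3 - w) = 2*w^5 + 2*w^4 - 3*w^3 - w^2 + w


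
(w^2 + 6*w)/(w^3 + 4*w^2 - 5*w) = (w + 6)/(w^2 + 4*w - 5)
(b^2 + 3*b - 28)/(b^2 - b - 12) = (b + 7)/(b + 3)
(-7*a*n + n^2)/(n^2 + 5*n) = (-7*a + n)/(n + 5)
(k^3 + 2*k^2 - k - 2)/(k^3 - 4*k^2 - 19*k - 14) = (k - 1)/(k - 7)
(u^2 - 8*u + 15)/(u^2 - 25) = (u - 3)/(u + 5)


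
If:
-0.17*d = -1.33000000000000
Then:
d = 7.82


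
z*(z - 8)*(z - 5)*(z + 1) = z^4 - 12*z^3 + 27*z^2 + 40*z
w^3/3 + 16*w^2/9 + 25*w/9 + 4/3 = (w/3 + 1/3)*(w + 4/3)*(w + 3)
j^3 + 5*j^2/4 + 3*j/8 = j*(j + 1/2)*(j + 3/4)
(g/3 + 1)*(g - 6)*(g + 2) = g^3/3 - g^2/3 - 8*g - 12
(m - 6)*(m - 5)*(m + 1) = m^3 - 10*m^2 + 19*m + 30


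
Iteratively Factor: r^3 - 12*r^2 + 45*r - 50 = (r - 2)*(r^2 - 10*r + 25) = (r - 5)*(r - 2)*(r - 5)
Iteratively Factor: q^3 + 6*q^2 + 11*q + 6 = (q + 1)*(q^2 + 5*q + 6) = (q + 1)*(q + 2)*(q + 3)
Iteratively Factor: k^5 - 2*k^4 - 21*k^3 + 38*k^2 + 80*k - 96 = (k - 4)*(k^4 + 2*k^3 - 13*k^2 - 14*k + 24) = (k - 4)*(k - 3)*(k^3 + 5*k^2 + 2*k - 8) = (k - 4)*(k - 3)*(k + 4)*(k^2 + k - 2) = (k - 4)*(k - 3)*(k + 2)*(k + 4)*(k - 1)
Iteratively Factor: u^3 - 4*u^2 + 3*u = (u)*(u^2 - 4*u + 3) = u*(u - 3)*(u - 1)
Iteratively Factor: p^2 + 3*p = (p)*(p + 3)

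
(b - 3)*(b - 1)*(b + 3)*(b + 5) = b^4 + 4*b^3 - 14*b^2 - 36*b + 45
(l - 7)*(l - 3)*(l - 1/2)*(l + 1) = l^4 - 19*l^3/2 + 31*l^2/2 + 31*l/2 - 21/2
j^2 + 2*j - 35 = (j - 5)*(j + 7)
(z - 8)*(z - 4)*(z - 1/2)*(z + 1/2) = z^4 - 12*z^3 + 127*z^2/4 + 3*z - 8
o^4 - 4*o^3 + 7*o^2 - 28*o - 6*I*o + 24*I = (o - 4)*(o - 2*I)*(o - I)*(o + 3*I)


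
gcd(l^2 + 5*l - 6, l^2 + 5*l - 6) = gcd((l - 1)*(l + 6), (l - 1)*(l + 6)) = l^2 + 5*l - 6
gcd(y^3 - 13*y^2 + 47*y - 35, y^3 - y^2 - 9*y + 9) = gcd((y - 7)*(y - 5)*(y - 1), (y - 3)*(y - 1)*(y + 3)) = y - 1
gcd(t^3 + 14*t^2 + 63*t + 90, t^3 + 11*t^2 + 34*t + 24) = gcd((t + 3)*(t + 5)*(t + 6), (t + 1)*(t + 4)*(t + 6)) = t + 6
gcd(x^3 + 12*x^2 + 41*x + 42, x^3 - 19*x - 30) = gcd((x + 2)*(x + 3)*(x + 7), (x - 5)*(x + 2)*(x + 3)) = x^2 + 5*x + 6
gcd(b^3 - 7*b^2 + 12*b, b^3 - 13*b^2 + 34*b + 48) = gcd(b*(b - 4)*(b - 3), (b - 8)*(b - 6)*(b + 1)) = 1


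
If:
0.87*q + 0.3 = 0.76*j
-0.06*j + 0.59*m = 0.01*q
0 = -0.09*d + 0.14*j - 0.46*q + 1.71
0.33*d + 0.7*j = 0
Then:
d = -55.88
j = 26.34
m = 3.06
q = 22.67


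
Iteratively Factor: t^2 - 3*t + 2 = (t - 2)*(t - 1)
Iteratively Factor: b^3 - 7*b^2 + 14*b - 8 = (b - 4)*(b^2 - 3*b + 2) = (b - 4)*(b - 1)*(b - 2)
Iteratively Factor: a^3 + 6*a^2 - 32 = (a + 4)*(a^2 + 2*a - 8) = (a + 4)^2*(a - 2)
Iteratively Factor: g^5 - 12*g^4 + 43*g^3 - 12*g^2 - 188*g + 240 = (g - 4)*(g^4 - 8*g^3 + 11*g^2 + 32*g - 60) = (g - 4)*(g - 3)*(g^3 - 5*g^2 - 4*g + 20) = (g - 5)*(g - 4)*(g - 3)*(g^2 - 4) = (g - 5)*(g - 4)*(g - 3)*(g + 2)*(g - 2)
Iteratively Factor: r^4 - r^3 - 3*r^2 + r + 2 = (r + 1)*(r^3 - 2*r^2 - r + 2) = (r - 2)*(r + 1)*(r^2 - 1) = (r - 2)*(r + 1)^2*(r - 1)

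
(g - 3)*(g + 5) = g^2 + 2*g - 15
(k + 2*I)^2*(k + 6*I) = k^3 + 10*I*k^2 - 28*k - 24*I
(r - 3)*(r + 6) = r^2 + 3*r - 18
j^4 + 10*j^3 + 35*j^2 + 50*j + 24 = (j + 1)*(j + 2)*(j + 3)*(j + 4)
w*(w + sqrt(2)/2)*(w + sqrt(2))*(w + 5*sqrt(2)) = w^4 + 13*sqrt(2)*w^3/2 + 16*w^2 + 5*sqrt(2)*w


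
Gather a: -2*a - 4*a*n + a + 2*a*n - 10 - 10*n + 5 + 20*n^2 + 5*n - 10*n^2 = a*(-2*n - 1) + 10*n^2 - 5*n - 5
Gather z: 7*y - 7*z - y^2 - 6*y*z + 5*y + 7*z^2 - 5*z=-y^2 + 12*y + 7*z^2 + z*(-6*y - 12)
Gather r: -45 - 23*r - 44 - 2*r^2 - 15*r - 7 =-2*r^2 - 38*r - 96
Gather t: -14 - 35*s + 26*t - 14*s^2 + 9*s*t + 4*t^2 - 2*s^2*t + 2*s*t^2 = -14*s^2 - 35*s + t^2*(2*s + 4) + t*(-2*s^2 + 9*s + 26) - 14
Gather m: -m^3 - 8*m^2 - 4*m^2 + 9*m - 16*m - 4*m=-m^3 - 12*m^2 - 11*m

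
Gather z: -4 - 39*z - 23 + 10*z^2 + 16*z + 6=10*z^2 - 23*z - 21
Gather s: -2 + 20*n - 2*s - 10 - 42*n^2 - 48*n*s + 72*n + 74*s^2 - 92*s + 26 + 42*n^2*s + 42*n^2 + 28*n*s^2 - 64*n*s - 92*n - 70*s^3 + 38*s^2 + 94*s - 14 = -70*s^3 + s^2*(28*n + 112) + s*(42*n^2 - 112*n)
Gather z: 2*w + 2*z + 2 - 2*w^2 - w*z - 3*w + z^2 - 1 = -2*w^2 - w + z^2 + z*(2 - w) + 1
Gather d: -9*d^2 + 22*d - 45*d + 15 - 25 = -9*d^2 - 23*d - 10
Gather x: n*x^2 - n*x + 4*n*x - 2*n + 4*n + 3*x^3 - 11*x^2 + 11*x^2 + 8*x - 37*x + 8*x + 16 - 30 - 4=n*x^2 + 2*n + 3*x^3 + x*(3*n - 21) - 18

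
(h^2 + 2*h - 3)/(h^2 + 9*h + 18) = (h - 1)/(h + 6)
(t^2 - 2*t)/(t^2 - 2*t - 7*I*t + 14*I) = t/(t - 7*I)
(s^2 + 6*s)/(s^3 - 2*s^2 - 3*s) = (s + 6)/(s^2 - 2*s - 3)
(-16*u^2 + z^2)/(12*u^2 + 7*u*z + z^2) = (-4*u + z)/(3*u + z)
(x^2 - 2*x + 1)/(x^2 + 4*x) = (x^2 - 2*x + 1)/(x*(x + 4))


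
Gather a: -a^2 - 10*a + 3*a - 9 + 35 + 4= -a^2 - 7*a + 30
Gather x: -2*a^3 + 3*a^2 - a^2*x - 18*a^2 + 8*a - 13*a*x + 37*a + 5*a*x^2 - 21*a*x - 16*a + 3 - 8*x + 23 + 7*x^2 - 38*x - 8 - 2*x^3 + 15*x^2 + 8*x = -2*a^3 - 15*a^2 + 29*a - 2*x^3 + x^2*(5*a + 22) + x*(-a^2 - 34*a - 38) + 18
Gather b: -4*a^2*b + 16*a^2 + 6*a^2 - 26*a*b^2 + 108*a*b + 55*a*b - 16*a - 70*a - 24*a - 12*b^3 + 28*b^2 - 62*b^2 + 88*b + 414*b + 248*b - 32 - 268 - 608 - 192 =22*a^2 - 110*a - 12*b^3 + b^2*(-26*a - 34) + b*(-4*a^2 + 163*a + 750) - 1100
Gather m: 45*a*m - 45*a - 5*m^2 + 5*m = -45*a - 5*m^2 + m*(45*a + 5)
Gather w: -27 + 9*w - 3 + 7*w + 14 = 16*w - 16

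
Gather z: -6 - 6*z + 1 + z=-5*z - 5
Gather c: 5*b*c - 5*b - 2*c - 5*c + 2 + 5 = -5*b + c*(5*b - 7) + 7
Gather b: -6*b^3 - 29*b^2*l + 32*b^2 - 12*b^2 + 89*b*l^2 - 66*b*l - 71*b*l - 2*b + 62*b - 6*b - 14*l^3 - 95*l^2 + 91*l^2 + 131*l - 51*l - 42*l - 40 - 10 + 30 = -6*b^3 + b^2*(20 - 29*l) + b*(89*l^2 - 137*l + 54) - 14*l^3 - 4*l^2 + 38*l - 20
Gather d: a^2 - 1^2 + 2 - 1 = a^2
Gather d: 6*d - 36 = 6*d - 36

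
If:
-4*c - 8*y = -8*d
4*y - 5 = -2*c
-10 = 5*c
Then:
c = -2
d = 5/4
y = 9/4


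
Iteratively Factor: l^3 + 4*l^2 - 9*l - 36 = (l + 4)*(l^2 - 9) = (l + 3)*(l + 4)*(l - 3)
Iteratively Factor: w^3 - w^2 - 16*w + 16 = (w - 1)*(w^2 - 16) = (w - 4)*(w - 1)*(w + 4)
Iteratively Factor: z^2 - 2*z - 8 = (z + 2)*(z - 4)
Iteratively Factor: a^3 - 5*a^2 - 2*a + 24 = (a - 4)*(a^2 - a - 6) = (a - 4)*(a + 2)*(a - 3)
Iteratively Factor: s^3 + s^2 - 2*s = (s - 1)*(s^2 + 2*s) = s*(s - 1)*(s + 2)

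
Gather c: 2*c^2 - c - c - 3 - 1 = 2*c^2 - 2*c - 4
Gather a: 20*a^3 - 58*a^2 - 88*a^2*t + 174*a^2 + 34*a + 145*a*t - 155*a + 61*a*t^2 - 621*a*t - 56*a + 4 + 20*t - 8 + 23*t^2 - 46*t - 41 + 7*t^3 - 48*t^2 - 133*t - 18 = 20*a^3 + a^2*(116 - 88*t) + a*(61*t^2 - 476*t - 177) + 7*t^3 - 25*t^2 - 159*t - 63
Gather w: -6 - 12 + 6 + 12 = 0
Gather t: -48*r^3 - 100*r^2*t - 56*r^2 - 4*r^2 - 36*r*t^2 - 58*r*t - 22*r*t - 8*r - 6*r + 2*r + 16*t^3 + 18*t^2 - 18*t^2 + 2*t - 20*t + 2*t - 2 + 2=-48*r^3 - 60*r^2 - 36*r*t^2 - 12*r + 16*t^3 + t*(-100*r^2 - 80*r - 16)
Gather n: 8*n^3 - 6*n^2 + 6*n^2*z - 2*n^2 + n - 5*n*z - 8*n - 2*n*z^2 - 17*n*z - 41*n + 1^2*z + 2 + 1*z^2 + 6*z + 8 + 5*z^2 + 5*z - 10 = 8*n^3 + n^2*(6*z - 8) + n*(-2*z^2 - 22*z - 48) + 6*z^2 + 12*z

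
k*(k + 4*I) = k^2 + 4*I*k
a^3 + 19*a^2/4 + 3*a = a*(a + 3/4)*(a + 4)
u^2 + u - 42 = (u - 6)*(u + 7)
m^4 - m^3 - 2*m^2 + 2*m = m*(m - 1)*(m - sqrt(2))*(m + sqrt(2))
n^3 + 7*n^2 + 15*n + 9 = (n + 1)*(n + 3)^2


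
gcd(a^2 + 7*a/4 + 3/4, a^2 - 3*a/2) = 1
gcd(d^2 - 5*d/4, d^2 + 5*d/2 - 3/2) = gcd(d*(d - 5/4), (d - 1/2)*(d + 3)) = 1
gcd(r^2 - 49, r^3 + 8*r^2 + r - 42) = r + 7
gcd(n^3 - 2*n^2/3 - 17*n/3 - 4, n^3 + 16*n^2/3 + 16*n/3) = n + 4/3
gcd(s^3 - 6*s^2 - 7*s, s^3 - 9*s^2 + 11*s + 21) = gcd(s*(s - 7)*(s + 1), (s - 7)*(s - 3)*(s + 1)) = s^2 - 6*s - 7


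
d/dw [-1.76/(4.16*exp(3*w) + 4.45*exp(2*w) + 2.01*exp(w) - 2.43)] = (21.9648*exp(2*w) + 15.664*exp(w) + 3.5376)*exp(w)/(4.16*exp(3*w) + 4.45*exp(2*w) + 2.01*exp(w) - 2.43)^2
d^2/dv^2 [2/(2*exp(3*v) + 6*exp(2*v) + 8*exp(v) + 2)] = (2*(3*exp(2*v) + 6*exp(v) + 4)^2*exp(v) - (9*exp(2*v) + 12*exp(v) + 4)*(exp(3*v) + 3*exp(2*v) + 4*exp(v) + 1))*exp(v)/(exp(3*v) + 3*exp(2*v) + 4*exp(v) + 1)^3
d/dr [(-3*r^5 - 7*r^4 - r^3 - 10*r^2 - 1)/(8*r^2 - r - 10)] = (-72*r^6 - 100*r^5 + 163*r^4 + 282*r^3 + 40*r^2 + 216*r - 1)/(64*r^4 - 16*r^3 - 159*r^2 + 20*r + 100)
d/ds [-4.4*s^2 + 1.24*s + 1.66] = 1.24 - 8.8*s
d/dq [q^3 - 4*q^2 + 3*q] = 3*q^2 - 8*q + 3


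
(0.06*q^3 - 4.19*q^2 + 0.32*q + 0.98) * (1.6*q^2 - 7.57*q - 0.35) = 0.096*q^5 - 7.1582*q^4 + 32.2093*q^3 + 0.6121*q^2 - 7.5306*q - 0.343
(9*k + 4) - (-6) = 9*k + 10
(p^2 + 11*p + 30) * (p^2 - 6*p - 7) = p^4 + 5*p^3 - 43*p^2 - 257*p - 210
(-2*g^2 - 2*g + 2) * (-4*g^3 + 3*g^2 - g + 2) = 8*g^5 + 2*g^4 - 12*g^3 + 4*g^2 - 6*g + 4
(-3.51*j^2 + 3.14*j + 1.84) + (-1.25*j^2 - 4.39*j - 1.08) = -4.76*j^2 - 1.25*j + 0.76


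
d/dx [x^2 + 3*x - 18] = 2*x + 3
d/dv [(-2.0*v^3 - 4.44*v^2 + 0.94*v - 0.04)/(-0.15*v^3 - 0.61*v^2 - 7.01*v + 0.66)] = (0.554*v^4 + 28.322*v^3 + 27.7198*v^2 - 5.9096*v + 0.34)/(0.0225*v^6 + 0.183*v^5 + 2.4751*v^4 + 8.3542*v^3 + 48.3349*v^2 - 9.2532*v + 0.4356)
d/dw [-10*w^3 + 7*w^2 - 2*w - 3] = -30*w^2 + 14*w - 2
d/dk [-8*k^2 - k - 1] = -16*k - 1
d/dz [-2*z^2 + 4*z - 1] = 4 - 4*z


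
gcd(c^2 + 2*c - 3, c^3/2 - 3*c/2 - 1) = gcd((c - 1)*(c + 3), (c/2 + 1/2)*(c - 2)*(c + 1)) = 1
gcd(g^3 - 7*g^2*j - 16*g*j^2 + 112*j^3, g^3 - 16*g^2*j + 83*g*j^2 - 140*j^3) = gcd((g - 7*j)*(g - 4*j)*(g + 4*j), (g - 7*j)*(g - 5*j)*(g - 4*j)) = g^2 - 11*g*j + 28*j^2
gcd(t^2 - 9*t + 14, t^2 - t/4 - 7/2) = t - 2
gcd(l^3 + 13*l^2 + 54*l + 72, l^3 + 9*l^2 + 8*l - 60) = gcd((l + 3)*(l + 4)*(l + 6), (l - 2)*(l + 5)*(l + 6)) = l + 6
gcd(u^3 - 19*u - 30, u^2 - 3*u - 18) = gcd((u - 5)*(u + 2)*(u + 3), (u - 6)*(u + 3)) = u + 3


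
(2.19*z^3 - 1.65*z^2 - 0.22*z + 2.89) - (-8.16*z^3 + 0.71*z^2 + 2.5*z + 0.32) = 10.35*z^3 - 2.36*z^2 - 2.72*z + 2.57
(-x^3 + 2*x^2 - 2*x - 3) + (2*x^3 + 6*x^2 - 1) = x^3 + 8*x^2 - 2*x - 4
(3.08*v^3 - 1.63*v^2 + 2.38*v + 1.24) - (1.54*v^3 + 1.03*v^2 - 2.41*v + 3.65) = 1.54*v^3 - 2.66*v^2 + 4.79*v - 2.41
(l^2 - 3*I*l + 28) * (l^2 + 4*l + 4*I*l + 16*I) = l^4 + 4*l^3 + I*l^3 + 40*l^2 + 4*I*l^2 + 160*l + 112*I*l + 448*I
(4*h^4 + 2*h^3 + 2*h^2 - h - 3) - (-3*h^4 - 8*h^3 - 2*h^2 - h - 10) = 7*h^4 + 10*h^3 + 4*h^2 + 7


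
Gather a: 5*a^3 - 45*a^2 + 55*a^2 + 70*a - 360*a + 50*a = 5*a^3 + 10*a^2 - 240*a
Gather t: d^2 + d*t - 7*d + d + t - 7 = d^2 - 6*d + t*(d + 1) - 7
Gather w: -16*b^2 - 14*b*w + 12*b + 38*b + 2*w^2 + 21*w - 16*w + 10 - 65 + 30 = -16*b^2 + 50*b + 2*w^2 + w*(5 - 14*b) - 25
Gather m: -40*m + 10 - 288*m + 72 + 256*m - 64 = 18 - 72*m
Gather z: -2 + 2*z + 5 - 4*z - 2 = 1 - 2*z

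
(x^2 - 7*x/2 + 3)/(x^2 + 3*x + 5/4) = 2*(2*x^2 - 7*x + 6)/(4*x^2 + 12*x + 5)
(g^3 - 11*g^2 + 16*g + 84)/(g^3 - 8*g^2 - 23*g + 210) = (g + 2)/(g + 5)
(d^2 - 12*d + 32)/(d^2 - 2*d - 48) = (d - 4)/(d + 6)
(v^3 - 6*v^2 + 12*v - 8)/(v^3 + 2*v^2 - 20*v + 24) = (v - 2)/(v + 6)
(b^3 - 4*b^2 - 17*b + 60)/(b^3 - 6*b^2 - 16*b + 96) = (b^2 - 8*b + 15)/(b^2 - 10*b + 24)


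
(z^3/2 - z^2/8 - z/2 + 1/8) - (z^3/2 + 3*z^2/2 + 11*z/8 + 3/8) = -13*z^2/8 - 15*z/8 - 1/4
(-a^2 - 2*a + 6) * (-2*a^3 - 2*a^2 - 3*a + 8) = 2*a^5 + 6*a^4 - 5*a^3 - 14*a^2 - 34*a + 48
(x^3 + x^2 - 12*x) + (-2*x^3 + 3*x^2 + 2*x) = -x^3 + 4*x^2 - 10*x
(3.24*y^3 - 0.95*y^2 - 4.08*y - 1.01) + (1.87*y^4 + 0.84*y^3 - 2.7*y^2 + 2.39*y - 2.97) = 1.87*y^4 + 4.08*y^3 - 3.65*y^2 - 1.69*y - 3.98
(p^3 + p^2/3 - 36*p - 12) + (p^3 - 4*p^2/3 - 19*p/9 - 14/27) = 2*p^3 - p^2 - 343*p/9 - 338/27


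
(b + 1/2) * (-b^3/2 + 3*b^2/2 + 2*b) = -b^4/2 + 5*b^3/4 + 11*b^2/4 + b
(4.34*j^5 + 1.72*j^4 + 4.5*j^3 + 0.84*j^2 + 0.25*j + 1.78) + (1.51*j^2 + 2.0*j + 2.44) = 4.34*j^5 + 1.72*j^4 + 4.5*j^3 + 2.35*j^2 + 2.25*j + 4.22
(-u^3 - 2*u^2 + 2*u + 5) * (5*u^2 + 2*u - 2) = -5*u^5 - 12*u^4 + 8*u^3 + 33*u^2 + 6*u - 10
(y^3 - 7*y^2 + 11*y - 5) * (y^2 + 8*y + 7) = y^5 + y^4 - 38*y^3 + 34*y^2 + 37*y - 35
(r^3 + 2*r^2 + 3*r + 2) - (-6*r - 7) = r^3 + 2*r^2 + 9*r + 9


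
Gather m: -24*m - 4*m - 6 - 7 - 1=-28*m - 14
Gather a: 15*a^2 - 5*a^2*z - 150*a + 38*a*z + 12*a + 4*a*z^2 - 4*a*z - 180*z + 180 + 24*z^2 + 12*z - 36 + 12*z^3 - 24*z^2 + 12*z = a^2*(15 - 5*z) + a*(4*z^2 + 34*z - 138) + 12*z^3 - 156*z + 144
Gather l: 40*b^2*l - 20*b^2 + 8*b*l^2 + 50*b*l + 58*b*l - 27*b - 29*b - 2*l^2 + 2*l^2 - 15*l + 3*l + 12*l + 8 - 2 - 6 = -20*b^2 + 8*b*l^2 - 56*b + l*(40*b^2 + 108*b)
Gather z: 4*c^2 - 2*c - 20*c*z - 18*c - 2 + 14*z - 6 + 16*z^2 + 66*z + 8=4*c^2 - 20*c + 16*z^2 + z*(80 - 20*c)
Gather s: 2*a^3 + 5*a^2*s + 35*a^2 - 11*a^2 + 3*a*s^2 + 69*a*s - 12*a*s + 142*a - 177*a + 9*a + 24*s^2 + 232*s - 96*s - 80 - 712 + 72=2*a^3 + 24*a^2 - 26*a + s^2*(3*a + 24) + s*(5*a^2 + 57*a + 136) - 720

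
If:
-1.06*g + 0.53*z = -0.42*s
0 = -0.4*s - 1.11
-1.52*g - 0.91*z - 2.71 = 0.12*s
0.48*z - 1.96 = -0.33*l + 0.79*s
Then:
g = -1.31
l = -0.09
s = -2.78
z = -0.42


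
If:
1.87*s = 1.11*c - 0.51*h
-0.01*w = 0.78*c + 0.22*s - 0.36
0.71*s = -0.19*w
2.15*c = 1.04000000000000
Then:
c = 0.48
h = 1.40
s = -0.09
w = 0.35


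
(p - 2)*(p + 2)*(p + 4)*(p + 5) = p^4 + 9*p^3 + 16*p^2 - 36*p - 80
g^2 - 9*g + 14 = (g - 7)*(g - 2)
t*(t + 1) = t^2 + t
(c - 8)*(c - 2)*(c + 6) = c^3 - 4*c^2 - 44*c + 96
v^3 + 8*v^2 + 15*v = v*(v + 3)*(v + 5)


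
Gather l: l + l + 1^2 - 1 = 2*l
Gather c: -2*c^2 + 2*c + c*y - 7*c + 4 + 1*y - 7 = -2*c^2 + c*(y - 5) + y - 3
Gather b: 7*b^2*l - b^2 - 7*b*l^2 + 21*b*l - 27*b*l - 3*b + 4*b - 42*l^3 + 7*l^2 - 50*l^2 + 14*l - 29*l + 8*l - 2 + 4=b^2*(7*l - 1) + b*(-7*l^2 - 6*l + 1) - 42*l^3 - 43*l^2 - 7*l + 2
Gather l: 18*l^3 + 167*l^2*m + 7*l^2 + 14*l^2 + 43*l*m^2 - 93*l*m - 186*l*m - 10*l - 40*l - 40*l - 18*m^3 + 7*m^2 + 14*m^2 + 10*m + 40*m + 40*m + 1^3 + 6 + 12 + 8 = 18*l^3 + l^2*(167*m + 21) + l*(43*m^2 - 279*m - 90) - 18*m^3 + 21*m^2 + 90*m + 27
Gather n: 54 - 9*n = 54 - 9*n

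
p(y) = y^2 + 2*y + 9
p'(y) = 2*y + 2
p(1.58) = 14.66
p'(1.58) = 5.16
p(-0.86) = 8.02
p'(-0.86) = 0.28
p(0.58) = 10.50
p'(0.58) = 3.16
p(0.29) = 9.66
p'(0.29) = 2.58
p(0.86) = 11.46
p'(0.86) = 3.72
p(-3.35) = 13.52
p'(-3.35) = -4.70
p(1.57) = 14.60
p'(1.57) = 5.14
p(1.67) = 15.13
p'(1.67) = 5.34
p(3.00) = 24.00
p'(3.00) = 8.00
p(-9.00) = 72.00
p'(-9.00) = -16.00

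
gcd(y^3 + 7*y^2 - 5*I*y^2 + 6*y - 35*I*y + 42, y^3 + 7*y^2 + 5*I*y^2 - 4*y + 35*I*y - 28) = y^2 + y*(7 + I) + 7*I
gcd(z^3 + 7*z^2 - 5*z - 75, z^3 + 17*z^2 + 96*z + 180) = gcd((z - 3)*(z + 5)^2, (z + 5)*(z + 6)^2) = z + 5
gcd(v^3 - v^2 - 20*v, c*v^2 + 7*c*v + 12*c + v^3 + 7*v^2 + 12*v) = v + 4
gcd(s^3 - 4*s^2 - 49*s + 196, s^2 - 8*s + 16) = s - 4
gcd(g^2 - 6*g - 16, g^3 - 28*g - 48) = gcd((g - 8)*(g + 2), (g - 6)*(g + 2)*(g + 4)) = g + 2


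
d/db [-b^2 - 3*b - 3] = -2*b - 3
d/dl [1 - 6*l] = -6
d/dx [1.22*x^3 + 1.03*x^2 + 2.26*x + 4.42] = 3.66*x^2 + 2.06*x + 2.26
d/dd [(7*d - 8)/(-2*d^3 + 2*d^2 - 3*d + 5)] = (28*d^3 - 62*d^2 + 32*d + 11)/(4*d^6 - 8*d^5 + 16*d^4 - 32*d^3 + 29*d^2 - 30*d + 25)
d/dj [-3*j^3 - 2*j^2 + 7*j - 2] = -9*j^2 - 4*j + 7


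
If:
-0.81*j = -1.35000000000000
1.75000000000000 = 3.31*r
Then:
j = 1.67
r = 0.53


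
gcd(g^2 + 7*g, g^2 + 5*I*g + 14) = 1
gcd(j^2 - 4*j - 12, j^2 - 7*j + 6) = j - 6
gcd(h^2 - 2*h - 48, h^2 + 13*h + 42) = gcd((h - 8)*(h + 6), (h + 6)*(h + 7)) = h + 6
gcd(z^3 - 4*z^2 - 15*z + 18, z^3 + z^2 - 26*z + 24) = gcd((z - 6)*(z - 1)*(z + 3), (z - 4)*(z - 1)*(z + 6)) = z - 1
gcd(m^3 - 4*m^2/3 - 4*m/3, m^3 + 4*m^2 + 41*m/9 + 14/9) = m + 2/3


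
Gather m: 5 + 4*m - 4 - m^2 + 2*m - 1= -m^2 + 6*m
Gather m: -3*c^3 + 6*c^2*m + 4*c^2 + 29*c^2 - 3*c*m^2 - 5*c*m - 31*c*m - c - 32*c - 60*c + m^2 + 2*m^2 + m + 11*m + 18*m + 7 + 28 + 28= -3*c^3 + 33*c^2 - 93*c + m^2*(3 - 3*c) + m*(6*c^2 - 36*c + 30) + 63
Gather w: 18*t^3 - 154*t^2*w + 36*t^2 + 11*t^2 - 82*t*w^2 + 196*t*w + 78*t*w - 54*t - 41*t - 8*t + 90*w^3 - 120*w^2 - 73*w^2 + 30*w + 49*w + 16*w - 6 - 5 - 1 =18*t^3 + 47*t^2 - 103*t + 90*w^3 + w^2*(-82*t - 193) + w*(-154*t^2 + 274*t + 95) - 12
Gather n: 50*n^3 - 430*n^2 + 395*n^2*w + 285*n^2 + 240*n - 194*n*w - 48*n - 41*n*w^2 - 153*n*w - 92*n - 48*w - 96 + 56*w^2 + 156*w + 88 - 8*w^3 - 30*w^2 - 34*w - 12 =50*n^3 + n^2*(395*w - 145) + n*(-41*w^2 - 347*w + 100) - 8*w^3 + 26*w^2 + 74*w - 20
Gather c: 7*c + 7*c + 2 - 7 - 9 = 14*c - 14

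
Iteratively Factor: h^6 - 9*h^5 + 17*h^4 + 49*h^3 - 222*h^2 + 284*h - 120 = (h - 5)*(h^5 - 4*h^4 - 3*h^3 + 34*h^2 - 52*h + 24) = (h - 5)*(h - 1)*(h^4 - 3*h^3 - 6*h^2 + 28*h - 24) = (h - 5)*(h - 2)*(h - 1)*(h^3 - h^2 - 8*h + 12) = (h - 5)*(h - 2)^2*(h - 1)*(h^2 + h - 6) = (h - 5)*(h - 2)^3*(h - 1)*(h + 3)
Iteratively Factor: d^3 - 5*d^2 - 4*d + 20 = (d + 2)*(d^2 - 7*d + 10) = (d - 5)*(d + 2)*(d - 2)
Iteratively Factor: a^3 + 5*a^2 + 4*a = (a + 1)*(a^2 + 4*a) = (a + 1)*(a + 4)*(a)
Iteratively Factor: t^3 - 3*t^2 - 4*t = (t + 1)*(t^2 - 4*t) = t*(t + 1)*(t - 4)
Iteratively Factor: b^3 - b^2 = (b)*(b^2 - b) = b^2*(b - 1)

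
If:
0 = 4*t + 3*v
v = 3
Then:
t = -9/4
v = 3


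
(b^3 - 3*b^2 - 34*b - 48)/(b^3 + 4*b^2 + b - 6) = (b - 8)/(b - 1)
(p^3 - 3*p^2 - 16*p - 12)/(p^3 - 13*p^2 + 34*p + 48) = (p + 2)/(p - 8)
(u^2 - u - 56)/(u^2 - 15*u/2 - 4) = 2*(u + 7)/(2*u + 1)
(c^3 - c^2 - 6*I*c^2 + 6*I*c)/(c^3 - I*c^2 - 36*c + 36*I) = c*(c^2 - c - 6*I*c + 6*I)/(c^3 - I*c^2 - 36*c + 36*I)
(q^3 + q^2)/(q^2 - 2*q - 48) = q^2*(q + 1)/(q^2 - 2*q - 48)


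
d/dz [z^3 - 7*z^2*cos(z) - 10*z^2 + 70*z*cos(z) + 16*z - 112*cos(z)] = 7*z^2*sin(z) + 3*z^2 - 70*z*sin(z) - 14*z*cos(z) - 20*z + 112*sin(z) + 70*cos(z) + 16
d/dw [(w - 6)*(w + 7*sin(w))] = w + (w - 6)*(7*cos(w) + 1) + 7*sin(w)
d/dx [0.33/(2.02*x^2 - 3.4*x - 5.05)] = (1.122 - 1.3332*x)/(-2.02*x^2 + 3.4*x + 5.05)^2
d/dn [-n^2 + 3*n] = 3 - 2*n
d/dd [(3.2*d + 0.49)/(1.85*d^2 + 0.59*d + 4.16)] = (-5.92*d^2 - 1.813*d + 13.0229)/(3.4225*d^4 + 2.183*d^3 + 15.7401*d^2 + 4.9088*d + 17.3056)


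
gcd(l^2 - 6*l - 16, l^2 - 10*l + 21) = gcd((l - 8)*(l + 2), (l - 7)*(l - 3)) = 1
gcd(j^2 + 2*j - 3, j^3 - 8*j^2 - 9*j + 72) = j + 3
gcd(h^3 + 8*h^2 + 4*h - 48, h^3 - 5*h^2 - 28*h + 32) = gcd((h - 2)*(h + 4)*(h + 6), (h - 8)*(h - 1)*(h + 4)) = h + 4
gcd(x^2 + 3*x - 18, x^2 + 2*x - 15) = x - 3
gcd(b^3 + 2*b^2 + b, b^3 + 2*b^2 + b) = b^3 + 2*b^2 + b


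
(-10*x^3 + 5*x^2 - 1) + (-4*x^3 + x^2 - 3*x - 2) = -14*x^3 + 6*x^2 - 3*x - 3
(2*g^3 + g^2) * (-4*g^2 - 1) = -8*g^5 - 4*g^4 - 2*g^3 - g^2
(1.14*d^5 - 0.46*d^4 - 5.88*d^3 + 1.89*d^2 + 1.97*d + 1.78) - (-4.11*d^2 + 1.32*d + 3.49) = 1.14*d^5 - 0.46*d^4 - 5.88*d^3 + 6.0*d^2 + 0.65*d - 1.71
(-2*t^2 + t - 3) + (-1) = -2*t^2 + t - 4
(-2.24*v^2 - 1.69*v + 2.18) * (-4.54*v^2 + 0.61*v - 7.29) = 10.1696*v^4 + 6.3062*v^3 + 5.4015*v^2 + 13.6499*v - 15.8922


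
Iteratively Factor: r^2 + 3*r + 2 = (r + 2)*(r + 1)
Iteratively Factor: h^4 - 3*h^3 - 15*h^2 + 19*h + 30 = (h + 1)*(h^3 - 4*h^2 - 11*h + 30) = (h + 1)*(h + 3)*(h^2 - 7*h + 10) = (h - 2)*(h + 1)*(h + 3)*(h - 5)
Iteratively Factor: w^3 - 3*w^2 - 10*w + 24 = (w + 3)*(w^2 - 6*w + 8) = (w - 2)*(w + 3)*(w - 4)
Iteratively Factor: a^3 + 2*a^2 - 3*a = (a)*(a^2 + 2*a - 3) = a*(a + 3)*(a - 1)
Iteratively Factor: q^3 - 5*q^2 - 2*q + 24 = (q + 2)*(q^2 - 7*q + 12) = (q - 4)*(q + 2)*(q - 3)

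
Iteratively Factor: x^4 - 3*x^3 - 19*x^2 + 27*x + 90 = (x - 5)*(x^3 + 2*x^2 - 9*x - 18) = (x - 5)*(x + 3)*(x^2 - x - 6) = (x - 5)*(x + 2)*(x + 3)*(x - 3)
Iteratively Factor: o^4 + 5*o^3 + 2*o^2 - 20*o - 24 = (o + 3)*(o^3 + 2*o^2 - 4*o - 8) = (o + 2)*(o + 3)*(o^2 - 4) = (o + 2)^2*(o + 3)*(o - 2)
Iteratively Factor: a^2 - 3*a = (a)*(a - 3)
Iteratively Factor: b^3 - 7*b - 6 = (b + 2)*(b^2 - 2*b - 3) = (b + 1)*(b + 2)*(b - 3)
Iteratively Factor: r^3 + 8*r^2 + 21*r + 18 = (r + 3)*(r^2 + 5*r + 6) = (r + 2)*(r + 3)*(r + 3)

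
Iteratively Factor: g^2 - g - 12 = (g - 4)*(g + 3)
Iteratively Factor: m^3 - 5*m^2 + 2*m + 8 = (m - 2)*(m^2 - 3*m - 4) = (m - 4)*(m - 2)*(m + 1)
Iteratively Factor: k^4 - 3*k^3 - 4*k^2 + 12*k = (k - 2)*(k^3 - k^2 - 6*k) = (k - 3)*(k - 2)*(k^2 + 2*k) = k*(k - 3)*(k - 2)*(k + 2)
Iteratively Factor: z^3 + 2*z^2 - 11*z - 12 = (z - 3)*(z^2 + 5*z + 4) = (z - 3)*(z + 1)*(z + 4)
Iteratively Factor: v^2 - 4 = (v + 2)*(v - 2)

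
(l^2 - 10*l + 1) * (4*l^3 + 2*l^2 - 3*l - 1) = 4*l^5 - 38*l^4 - 19*l^3 + 31*l^2 + 7*l - 1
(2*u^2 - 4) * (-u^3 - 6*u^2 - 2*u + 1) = -2*u^5 - 12*u^4 + 26*u^2 + 8*u - 4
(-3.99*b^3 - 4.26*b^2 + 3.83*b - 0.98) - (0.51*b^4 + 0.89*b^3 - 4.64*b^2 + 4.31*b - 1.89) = -0.51*b^4 - 4.88*b^3 + 0.38*b^2 - 0.48*b + 0.91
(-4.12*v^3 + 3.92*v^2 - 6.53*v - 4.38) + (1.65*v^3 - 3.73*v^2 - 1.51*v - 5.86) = -2.47*v^3 + 0.19*v^2 - 8.04*v - 10.24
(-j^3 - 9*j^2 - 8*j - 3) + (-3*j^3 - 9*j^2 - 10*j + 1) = -4*j^3 - 18*j^2 - 18*j - 2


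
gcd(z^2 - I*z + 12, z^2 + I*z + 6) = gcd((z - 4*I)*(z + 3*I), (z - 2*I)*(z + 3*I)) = z + 3*I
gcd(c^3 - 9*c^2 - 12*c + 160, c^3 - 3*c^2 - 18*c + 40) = c^2 - c - 20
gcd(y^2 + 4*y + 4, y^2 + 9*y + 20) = 1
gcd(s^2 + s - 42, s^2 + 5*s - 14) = s + 7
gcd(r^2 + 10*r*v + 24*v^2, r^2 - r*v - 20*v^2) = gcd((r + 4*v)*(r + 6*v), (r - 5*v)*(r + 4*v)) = r + 4*v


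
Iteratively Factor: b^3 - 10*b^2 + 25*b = (b - 5)*(b^2 - 5*b) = b*(b - 5)*(b - 5)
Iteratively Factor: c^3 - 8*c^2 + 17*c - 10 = (c - 5)*(c^2 - 3*c + 2) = (c - 5)*(c - 2)*(c - 1)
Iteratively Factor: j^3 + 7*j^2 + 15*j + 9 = (j + 3)*(j^2 + 4*j + 3) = (j + 3)^2*(j + 1)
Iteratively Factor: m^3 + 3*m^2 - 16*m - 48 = (m - 4)*(m^2 + 7*m + 12) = (m - 4)*(m + 4)*(m + 3)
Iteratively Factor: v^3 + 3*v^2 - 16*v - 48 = (v + 3)*(v^2 - 16) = (v - 4)*(v + 3)*(v + 4)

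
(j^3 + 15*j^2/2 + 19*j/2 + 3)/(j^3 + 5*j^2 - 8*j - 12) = (j + 1/2)/(j - 2)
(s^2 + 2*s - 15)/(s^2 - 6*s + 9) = (s + 5)/(s - 3)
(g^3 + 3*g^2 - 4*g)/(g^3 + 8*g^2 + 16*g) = (g - 1)/(g + 4)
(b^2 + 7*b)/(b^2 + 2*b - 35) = b/(b - 5)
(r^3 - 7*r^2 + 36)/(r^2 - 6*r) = r - 1 - 6/r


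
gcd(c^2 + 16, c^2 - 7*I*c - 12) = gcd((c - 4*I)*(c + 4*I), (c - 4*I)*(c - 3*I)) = c - 4*I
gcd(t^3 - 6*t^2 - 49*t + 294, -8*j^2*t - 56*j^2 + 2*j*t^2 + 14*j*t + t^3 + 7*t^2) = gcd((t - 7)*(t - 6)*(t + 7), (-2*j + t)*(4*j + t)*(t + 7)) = t + 7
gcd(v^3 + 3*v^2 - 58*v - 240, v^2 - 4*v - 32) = v - 8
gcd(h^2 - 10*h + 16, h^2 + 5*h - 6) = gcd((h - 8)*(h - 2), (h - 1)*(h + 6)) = 1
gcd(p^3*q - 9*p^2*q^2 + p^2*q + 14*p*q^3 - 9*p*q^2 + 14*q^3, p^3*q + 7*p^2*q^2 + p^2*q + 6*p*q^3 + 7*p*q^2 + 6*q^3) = p*q + q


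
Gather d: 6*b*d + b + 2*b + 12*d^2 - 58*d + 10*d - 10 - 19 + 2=3*b + 12*d^2 + d*(6*b - 48) - 27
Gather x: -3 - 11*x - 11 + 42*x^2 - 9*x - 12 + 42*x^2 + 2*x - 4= 84*x^2 - 18*x - 30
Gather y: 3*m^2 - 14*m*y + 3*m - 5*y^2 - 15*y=3*m^2 + 3*m - 5*y^2 + y*(-14*m - 15)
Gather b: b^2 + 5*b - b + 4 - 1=b^2 + 4*b + 3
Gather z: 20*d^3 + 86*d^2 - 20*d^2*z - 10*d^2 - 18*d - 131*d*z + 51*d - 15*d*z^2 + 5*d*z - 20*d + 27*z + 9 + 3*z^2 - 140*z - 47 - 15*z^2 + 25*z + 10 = 20*d^3 + 76*d^2 + 13*d + z^2*(-15*d - 12) + z*(-20*d^2 - 126*d - 88) - 28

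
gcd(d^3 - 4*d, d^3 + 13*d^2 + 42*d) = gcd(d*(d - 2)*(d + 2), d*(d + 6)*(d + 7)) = d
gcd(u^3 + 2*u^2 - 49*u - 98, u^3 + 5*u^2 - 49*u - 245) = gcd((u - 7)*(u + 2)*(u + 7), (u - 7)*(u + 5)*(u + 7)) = u^2 - 49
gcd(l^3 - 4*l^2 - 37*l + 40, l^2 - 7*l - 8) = l - 8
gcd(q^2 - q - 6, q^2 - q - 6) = q^2 - q - 6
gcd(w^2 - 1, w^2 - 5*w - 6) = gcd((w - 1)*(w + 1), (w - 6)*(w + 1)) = w + 1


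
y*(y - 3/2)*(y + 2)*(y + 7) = y^4 + 15*y^3/2 + y^2/2 - 21*y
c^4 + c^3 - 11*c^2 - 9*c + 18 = (c - 3)*(c - 1)*(c + 2)*(c + 3)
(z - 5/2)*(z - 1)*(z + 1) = z^3 - 5*z^2/2 - z + 5/2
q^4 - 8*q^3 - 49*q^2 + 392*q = q*(q - 8)*(q - 7)*(q + 7)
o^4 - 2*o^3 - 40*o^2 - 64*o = o*(o - 8)*(o + 2)*(o + 4)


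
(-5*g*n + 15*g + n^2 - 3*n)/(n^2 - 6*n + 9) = (-5*g + n)/(n - 3)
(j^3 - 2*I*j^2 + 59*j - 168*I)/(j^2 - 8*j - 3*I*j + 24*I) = (j^2 + I*j + 56)/(j - 8)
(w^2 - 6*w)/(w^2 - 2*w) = (w - 6)/(w - 2)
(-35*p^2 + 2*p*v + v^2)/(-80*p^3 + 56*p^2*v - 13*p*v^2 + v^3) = (7*p + v)/(16*p^2 - 8*p*v + v^2)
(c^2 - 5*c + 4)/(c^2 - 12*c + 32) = (c - 1)/(c - 8)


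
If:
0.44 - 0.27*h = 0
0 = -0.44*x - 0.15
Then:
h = 1.63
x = -0.34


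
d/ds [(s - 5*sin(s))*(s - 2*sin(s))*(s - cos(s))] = (s - 5*sin(s))*(s - 2*sin(s))*(sin(s) + 1) - (s - 5*sin(s))*(s - cos(s))*(2*cos(s) - 1) - (s - 2*sin(s))*(s - cos(s))*(5*cos(s) - 1)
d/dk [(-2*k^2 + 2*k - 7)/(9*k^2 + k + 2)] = (-20*k^2 + 118*k + 11)/(81*k^4 + 18*k^3 + 37*k^2 + 4*k + 4)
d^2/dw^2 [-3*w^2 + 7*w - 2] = -6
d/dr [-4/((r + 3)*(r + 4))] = 4*(2*r + 7)/((r + 3)^2*(r + 4)^2)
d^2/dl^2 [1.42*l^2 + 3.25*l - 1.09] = 2.84000000000000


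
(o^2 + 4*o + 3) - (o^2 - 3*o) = 7*o + 3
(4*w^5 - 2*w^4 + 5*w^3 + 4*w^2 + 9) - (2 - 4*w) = 4*w^5 - 2*w^4 + 5*w^3 + 4*w^2 + 4*w + 7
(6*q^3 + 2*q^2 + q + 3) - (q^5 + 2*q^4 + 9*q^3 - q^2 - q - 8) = -q^5 - 2*q^4 - 3*q^3 + 3*q^2 + 2*q + 11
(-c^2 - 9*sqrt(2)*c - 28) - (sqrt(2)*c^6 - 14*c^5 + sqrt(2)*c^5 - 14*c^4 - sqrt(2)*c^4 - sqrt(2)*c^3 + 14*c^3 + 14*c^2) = -sqrt(2)*c^6 - sqrt(2)*c^5 + 14*c^5 + sqrt(2)*c^4 + 14*c^4 - 14*c^3 + sqrt(2)*c^3 - 15*c^2 - 9*sqrt(2)*c - 28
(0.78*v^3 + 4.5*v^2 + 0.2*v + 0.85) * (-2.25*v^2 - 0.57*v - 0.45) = -1.755*v^5 - 10.5696*v^4 - 3.366*v^3 - 4.0515*v^2 - 0.5745*v - 0.3825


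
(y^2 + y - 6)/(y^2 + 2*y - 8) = (y + 3)/(y + 4)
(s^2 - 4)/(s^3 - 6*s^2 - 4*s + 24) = 1/(s - 6)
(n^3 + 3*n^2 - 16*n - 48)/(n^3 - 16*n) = (n + 3)/n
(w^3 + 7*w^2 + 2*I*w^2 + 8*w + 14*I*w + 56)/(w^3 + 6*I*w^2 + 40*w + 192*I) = (w^2 + w*(7 - 2*I) - 14*I)/(w^2 + 2*I*w + 48)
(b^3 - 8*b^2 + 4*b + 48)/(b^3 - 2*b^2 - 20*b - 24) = (b - 4)/(b + 2)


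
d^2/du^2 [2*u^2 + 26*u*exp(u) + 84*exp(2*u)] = 26*u*exp(u) + 336*exp(2*u) + 52*exp(u) + 4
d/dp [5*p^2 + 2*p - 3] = 10*p + 2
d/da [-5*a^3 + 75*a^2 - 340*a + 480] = -15*a^2 + 150*a - 340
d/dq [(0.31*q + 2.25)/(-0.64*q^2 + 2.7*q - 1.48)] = (0.1984*q^2 + 2.88*q - 6.5338)/(0.4096*q^4 - 3.456*q^3 + 9.1844*q^2 - 7.992*q + 2.1904)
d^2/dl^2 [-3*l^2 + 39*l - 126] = -6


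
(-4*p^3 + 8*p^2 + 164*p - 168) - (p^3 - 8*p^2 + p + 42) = -5*p^3 + 16*p^2 + 163*p - 210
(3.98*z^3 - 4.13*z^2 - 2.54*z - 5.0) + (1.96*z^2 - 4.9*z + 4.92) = 3.98*z^3 - 2.17*z^2 - 7.44*z - 0.0800000000000001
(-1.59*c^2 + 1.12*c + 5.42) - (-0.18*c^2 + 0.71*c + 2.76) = -1.41*c^2 + 0.41*c + 2.66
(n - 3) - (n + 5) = -8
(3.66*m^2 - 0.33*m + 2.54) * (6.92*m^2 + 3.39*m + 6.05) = 25.3272*m^4 + 10.1238*m^3 + 38.6011*m^2 + 6.6141*m + 15.367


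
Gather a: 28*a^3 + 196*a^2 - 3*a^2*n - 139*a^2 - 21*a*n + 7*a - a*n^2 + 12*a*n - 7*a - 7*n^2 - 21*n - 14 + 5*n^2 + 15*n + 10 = 28*a^3 + a^2*(57 - 3*n) + a*(-n^2 - 9*n) - 2*n^2 - 6*n - 4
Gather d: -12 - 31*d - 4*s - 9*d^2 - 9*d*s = -9*d^2 + d*(-9*s - 31) - 4*s - 12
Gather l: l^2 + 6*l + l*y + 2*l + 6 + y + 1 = l^2 + l*(y + 8) + y + 7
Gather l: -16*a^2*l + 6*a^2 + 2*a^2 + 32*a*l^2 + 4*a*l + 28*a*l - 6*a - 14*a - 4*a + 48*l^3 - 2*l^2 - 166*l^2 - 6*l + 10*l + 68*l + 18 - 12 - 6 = 8*a^2 - 24*a + 48*l^3 + l^2*(32*a - 168) + l*(-16*a^2 + 32*a + 72)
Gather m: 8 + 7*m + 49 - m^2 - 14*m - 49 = -m^2 - 7*m + 8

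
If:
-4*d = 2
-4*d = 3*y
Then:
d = -1/2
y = 2/3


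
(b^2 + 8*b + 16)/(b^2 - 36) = (b^2 + 8*b + 16)/(b^2 - 36)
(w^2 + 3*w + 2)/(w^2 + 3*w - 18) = (w^2 + 3*w + 2)/(w^2 + 3*w - 18)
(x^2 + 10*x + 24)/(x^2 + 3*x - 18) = (x + 4)/(x - 3)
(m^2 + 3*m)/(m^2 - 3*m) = (m + 3)/(m - 3)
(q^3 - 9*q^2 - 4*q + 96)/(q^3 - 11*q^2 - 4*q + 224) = (q^2 - q - 12)/(q^2 - 3*q - 28)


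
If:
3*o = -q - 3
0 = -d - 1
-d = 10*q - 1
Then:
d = -1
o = -16/15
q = 1/5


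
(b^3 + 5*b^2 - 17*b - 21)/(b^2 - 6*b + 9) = (b^2 + 8*b + 7)/(b - 3)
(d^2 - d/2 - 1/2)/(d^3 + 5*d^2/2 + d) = (d - 1)/(d*(d + 2))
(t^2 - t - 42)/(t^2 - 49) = (t + 6)/(t + 7)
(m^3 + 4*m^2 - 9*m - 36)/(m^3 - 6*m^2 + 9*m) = (m^2 + 7*m + 12)/(m*(m - 3))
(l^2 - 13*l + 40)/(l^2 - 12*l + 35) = (l - 8)/(l - 7)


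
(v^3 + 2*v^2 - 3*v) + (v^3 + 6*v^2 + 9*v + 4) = 2*v^3 + 8*v^2 + 6*v + 4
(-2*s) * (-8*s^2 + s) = 16*s^3 - 2*s^2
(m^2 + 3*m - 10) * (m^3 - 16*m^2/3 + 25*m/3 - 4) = m^5 - 7*m^4/3 - 53*m^3/3 + 223*m^2/3 - 286*m/3 + 40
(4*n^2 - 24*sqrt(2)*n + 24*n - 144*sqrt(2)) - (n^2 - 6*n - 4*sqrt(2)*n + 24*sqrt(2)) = 3*n^2 - 20*sqrt(2)*n + 30*n - 168*sqrt(2)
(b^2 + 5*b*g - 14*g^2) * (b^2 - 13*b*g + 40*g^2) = b^4 - 8*b^3*g - 39*b^2*g^2 + 382*b*g^3 - 560*g^4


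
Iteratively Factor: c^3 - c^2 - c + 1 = (c - 1)*(c^2 - 1) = (c - 1)^2*(c + 1)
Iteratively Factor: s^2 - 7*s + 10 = (s - 5)*(s - 2)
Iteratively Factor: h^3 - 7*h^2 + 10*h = (h - 5)*(h^2 - 2*h) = (h - 5)*(h - 2)*(h)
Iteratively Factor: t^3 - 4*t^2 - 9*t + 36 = (t - 3)*(t^2 - t - 12) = (t - 4)*(t - 3)*(t + 3)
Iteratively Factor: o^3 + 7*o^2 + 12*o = (o + 4)*(o^2 + 3*o) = o*(o + 4)*(o + 3)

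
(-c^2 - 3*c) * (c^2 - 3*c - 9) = -c^4 + 18*c^2 + 27*c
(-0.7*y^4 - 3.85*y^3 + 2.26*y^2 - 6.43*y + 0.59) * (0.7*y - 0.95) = -0.49*y^5 - 2.03*y^4 + 5.2395*y^3 - 6.648*y^2 + 6.5215*y - 0.5605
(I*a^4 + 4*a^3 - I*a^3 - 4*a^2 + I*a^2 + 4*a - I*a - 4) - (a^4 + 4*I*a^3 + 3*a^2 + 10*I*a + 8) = -a^4 + I*a^4 + 4*a^3 - 5*I*a^3 - 7*a^2 + I*a^2 + 4*a - 11*I*a - 12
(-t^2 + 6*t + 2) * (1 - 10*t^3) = 10*t^5 - 60*t^4 - 20*t^3 - t^2 + 6*t + 2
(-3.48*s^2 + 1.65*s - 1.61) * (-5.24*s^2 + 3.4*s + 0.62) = 18.2352*s^4 - 20.478*s^3 + 11.8888*s^2 - 4.451*s - 0.9982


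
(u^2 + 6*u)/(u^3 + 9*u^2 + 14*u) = (u + 6)/(u^2 + 9*u + 14)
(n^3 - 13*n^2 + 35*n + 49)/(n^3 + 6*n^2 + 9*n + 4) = (n^2 - 14*n + 49)/(n^2 + 5*n + 4)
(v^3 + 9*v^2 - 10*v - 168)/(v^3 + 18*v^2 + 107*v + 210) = (v - 4)/(v + 5)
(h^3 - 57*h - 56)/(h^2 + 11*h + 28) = (h^2 - 7*h - 8)/(h + 4)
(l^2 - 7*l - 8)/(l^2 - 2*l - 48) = (l + 1)/(l + 6)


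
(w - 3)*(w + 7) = w^2 + 4*w - 21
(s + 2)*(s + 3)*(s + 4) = s^3 + 9*s^2 + 26*s + 24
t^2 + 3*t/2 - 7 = (t - 2)*(t + 7/2)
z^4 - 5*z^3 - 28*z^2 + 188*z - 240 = (z - 5)*(z - 4)*(z - 2)*(z + 6)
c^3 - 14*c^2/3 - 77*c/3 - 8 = (c - 8)*(c + 1/3)*(c + 3)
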